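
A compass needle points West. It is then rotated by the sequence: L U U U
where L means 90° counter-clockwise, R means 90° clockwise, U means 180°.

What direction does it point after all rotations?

Answer: Final heading: North

Derivation:
Start: West
  L (left (90° counter-clockwise)) -> South
  U (U-turn (180°)) -> North
  U (U-turn (180°)) -> South
  U (U-turn (180°)) -> North
Final: North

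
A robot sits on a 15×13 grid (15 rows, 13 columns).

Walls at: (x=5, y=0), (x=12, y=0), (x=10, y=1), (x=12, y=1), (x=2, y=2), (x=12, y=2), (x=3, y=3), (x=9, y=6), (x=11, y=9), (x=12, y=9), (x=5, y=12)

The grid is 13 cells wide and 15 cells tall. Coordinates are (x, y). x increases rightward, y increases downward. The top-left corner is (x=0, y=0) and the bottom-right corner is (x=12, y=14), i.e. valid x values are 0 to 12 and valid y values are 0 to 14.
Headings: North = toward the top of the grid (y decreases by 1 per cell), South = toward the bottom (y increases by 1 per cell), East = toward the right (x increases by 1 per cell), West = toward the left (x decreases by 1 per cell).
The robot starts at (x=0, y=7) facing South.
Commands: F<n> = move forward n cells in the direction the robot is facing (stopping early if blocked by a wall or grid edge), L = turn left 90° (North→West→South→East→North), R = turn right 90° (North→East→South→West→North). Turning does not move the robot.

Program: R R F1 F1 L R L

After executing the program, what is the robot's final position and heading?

Start: (x=0, y=7), facing South
  R: turn right, now facing West
  R: turn right, now facing North
  F1: move forward 1, now at (x=0, y=6)
  F1: move forward 1, now at (x=0, y=5)
  L: turn left, now facing West
  R: turn right, now facing North
  L: turn left, now facing West
Final: (x=0, y=5), facing West

Answer: Final position: (x=0, y=5), facing West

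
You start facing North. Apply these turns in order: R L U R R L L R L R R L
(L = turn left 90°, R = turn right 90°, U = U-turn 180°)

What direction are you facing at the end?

Start: North
  R (right (90° clockwise)) -> East
  L (left (90° counter-clockwise)) -> North
  U (U-turn (180°)) -> South
  R (right (90° clockwise)) -> West
  R (right (90° clockwise)) -> North
  L (left (90° counter-clockwise)) -> West
  L (left (90° counter-clockwise)) -> South
  R (right (90° clockwise)) -> West
  L (left (90° counter-clockwise)) -> South
  R (right (90° clockwise)) -> West
  R (right (90° clockwise)) -> North
  L (left (90° counter-clockwise)) -> West
Final: West

Answer: Final heading: West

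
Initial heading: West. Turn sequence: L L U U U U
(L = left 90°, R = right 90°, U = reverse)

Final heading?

Answer: Final heading: East

Derivation:
Start: West
  L (left (90° counter-clockwise)) -> South
  L (left (90° counter-clockwise)) -> East
  U (U-turn (180°)) -> West
  U (U-turn (180°)) -> East
  U (U-turn (180°)) -> West
  U (U-turn (180°)) -> East
Final: East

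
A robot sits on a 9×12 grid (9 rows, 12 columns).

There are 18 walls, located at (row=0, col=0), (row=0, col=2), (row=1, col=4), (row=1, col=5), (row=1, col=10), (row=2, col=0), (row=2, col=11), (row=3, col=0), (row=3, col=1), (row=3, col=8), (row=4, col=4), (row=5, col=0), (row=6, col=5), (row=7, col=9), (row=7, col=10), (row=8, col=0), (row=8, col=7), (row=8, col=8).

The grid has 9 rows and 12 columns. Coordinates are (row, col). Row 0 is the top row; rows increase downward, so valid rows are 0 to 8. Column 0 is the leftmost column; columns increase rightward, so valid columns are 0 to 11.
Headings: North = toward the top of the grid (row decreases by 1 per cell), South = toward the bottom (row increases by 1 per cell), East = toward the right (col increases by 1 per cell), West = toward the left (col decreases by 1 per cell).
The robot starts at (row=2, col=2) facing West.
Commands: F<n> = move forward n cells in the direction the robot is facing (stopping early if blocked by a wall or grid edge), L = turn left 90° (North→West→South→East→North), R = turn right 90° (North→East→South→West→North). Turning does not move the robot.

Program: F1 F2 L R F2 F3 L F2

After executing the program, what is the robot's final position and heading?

Start: (row=2, col=2), facing West
  F1: move forward 1, now at (row=2, col=1)
  F2: move forward 0/2 (blocked), now at (row=2, col=1)
  L: turn left, now facing South
  R: turn right, now facing West
  F2: move forward 0/2 (blocked), now at (row=2, col=1)
  F3: move forward 0/3 (blocked), now at (row=2, col=1)
  L: turn left, now facing South
  F2: move forward 0/2 (blocked), now at (row=2, col=1)
Final: (row=2, col=1), facing South

Answer: Final position: (row=2, col=1), facing South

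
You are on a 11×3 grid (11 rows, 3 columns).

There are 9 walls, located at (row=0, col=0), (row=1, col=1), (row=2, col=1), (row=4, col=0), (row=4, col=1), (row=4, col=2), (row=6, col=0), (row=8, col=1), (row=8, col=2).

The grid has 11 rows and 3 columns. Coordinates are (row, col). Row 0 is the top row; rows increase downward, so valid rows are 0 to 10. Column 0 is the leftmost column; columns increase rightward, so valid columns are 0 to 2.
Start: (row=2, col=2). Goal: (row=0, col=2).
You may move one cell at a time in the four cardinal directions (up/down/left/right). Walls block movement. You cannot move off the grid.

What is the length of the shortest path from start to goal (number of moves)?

BFS from (row=2, col=2) until reaching (row=0, col=2):
  Distance 0: (row=2, col=2)
  Distance 1: (row=1, col=2), (row=3, col=2)
  Distance 2: (row=0, col=2), (row=3, col=1)  <- goal reached here
One shortest path (2 moves): (row=2, col=2) -> (row=1, col=2) -> (row=0, col=2)

Answer: Shortest path length: 2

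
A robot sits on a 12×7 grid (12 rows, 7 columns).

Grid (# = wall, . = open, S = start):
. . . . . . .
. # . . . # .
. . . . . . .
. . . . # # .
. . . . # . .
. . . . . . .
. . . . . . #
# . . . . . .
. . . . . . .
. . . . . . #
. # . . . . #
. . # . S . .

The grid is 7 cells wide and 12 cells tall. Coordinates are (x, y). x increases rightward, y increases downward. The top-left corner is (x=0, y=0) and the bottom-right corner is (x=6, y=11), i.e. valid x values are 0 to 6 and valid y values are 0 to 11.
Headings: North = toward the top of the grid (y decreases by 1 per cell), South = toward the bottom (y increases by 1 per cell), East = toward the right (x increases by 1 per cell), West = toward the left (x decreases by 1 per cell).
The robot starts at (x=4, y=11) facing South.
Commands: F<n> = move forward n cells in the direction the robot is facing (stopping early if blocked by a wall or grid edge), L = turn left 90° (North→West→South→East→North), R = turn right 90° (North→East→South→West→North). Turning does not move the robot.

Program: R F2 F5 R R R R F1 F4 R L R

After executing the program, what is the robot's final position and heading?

Start: (x=4, y=11), facing South
  R: turn right, now facing West
  F2: move forward 1/2 (blocked), now at (x=3, y=11)
  F5: move forward 0/5 (blocked), now at (x=3, y=11)
  R: turn right, now facing North
  R: turn right, now facing East
  R: turn right, now facing South
  R: turn right, now facing West
  F1: move forward 0/1 (blocked), now at (x=3, y=11)
  F4: move forward 0/4 (blocked), now at (x=3, y=11)
  R: turn right, now facing North
  L: turn left, now facing West
  R: turn right, now facing North
Final: (x=3, y=11), facing North

Answer: Final position: (x=3, y=11), facing North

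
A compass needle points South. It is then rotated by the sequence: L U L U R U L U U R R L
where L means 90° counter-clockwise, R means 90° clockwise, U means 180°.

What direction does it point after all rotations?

Start: South
  L (left (90° counter-clockwise)) -> East
  U (U-turn (180°)) -> West
  L (left (90° counter-clockwise)) -> South
  U (U-turn (180°)) -> North
  R (right (90° clockwise)) -> East
  U (U-turn (180°)) -> West
  L (left (90° counter-clockwise)) -> South
  U (U-turn (180°)) -> North
  U (U-turn (180°)) -> South
  R (right (90° clockwise)) -> West
  R (right (90° clockwise)) -> North
  L (left (90° counter-clockwise)) -> West
Final: West

Answer: Final heading: West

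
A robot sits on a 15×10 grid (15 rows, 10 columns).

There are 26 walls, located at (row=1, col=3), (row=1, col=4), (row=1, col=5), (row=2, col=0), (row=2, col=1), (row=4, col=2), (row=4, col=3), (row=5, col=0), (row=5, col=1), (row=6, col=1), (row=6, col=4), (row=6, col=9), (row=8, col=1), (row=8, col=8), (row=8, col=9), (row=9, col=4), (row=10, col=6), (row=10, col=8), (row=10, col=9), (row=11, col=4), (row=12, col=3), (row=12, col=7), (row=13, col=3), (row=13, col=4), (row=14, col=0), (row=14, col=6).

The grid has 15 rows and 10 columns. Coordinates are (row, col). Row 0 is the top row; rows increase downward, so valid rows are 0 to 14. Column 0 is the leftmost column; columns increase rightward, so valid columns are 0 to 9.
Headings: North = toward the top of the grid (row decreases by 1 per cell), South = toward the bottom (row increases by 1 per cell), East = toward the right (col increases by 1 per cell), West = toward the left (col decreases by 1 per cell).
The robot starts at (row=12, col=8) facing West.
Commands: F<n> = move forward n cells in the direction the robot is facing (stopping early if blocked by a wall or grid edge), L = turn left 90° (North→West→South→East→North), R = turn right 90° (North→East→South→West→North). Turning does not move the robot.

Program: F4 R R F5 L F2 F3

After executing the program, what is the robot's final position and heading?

Answer: Final position: (row=11, col=9), facing North

Derivation:
Start: (row=12, col=8), facing West
  F4: move forward 0/4 (blocked), now at (row=12, col=8)
  R: turn right, now facing North
  R: turn right, now facing East
  F5: move forward 1/5 (blocked), now at (row=12, col=9)
  L: turn left, now facing North
  F2: move forward 1/2 (blocked), now at (row=11, col=9)
  F3: move forward 0/3 (blocked), now at (row=11, col=9)
Final: (row=11, col=9), facing North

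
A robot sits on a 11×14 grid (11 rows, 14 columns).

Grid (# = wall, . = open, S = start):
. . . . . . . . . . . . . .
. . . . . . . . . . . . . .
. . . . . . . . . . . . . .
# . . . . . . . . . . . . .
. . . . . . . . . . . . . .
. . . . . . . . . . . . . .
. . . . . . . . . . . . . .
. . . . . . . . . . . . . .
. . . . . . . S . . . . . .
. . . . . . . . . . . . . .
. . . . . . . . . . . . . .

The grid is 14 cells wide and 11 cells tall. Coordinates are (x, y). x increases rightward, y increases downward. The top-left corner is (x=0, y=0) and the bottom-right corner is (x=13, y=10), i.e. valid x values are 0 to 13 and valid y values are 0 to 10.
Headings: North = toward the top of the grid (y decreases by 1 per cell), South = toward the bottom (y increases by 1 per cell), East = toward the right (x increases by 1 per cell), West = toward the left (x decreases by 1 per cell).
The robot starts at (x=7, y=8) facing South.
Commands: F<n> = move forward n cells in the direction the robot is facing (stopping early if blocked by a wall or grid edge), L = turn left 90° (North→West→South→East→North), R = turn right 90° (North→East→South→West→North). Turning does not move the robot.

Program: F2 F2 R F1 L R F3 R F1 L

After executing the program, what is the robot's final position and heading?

Start: (x=7, y=8), facing South
  F2: move forward 2, now at (x=7, y=10)
  F2: move forward 0/2 (blocked), now at (x=7, y=10)
  R: turn right, now facing West
  F1: move forward 1, now at (x=6, y=10)
  L: turn left, now facing South
  R: turn right, now facing West
  F3: move forward 3, now at (x=3, y=10)
  R: turn right, now facing North
  F1: move forward 1, now at (x=3, y=9)
  L: turn left, now facing West
Final: (x=3, y=9), facing West

Answer: Final position: (x=3, y=9), facing West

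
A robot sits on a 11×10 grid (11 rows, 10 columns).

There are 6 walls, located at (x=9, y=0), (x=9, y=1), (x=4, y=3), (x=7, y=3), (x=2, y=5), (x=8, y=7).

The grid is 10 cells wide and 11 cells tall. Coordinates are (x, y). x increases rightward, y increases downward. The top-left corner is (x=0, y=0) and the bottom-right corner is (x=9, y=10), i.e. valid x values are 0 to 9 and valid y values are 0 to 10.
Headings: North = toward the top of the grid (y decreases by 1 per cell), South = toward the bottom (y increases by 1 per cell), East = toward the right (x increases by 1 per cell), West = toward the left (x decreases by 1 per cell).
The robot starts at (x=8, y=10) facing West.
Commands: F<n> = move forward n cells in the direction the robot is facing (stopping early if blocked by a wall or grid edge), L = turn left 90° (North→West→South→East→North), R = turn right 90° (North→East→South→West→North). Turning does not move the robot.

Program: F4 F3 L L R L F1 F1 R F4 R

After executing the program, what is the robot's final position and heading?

Answer: Final position: (x=3, y=10), facing West

Derivation:
Start: (x=8, y=10), facing West
  F4: move forward 4, now at (x=4, y=10)
  F3: move forward 3, now at (x=1, y=10)
  L: turn left, now facing South
  L: turn left, now facing East
  R: turn right, now facing South
  L: turn left, now facing East
  F1: move forward 1, now at (x=2, y=10)
  F1: move forward 1, now at (x=3, y=10)
  R: turn right, now facing South
  F4: move forward 0/4 (blocked), now at (x=3, y=10)
  R: turn right, now facing West
Final: (x=3, y=10), facing West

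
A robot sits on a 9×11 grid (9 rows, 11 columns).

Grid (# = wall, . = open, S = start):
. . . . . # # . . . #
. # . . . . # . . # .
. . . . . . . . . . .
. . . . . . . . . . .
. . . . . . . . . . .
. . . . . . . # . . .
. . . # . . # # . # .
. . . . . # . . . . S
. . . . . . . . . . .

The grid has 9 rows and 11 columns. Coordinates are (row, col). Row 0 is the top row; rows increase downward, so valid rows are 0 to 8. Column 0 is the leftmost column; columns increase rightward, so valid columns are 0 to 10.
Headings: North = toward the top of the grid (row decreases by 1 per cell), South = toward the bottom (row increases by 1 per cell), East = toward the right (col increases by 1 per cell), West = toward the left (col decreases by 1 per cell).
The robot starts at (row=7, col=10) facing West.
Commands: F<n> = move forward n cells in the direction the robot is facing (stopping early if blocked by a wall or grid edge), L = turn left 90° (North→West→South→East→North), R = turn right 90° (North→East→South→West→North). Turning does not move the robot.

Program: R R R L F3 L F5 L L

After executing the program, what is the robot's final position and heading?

Answer: Final position: (row=2, col=10), facing South

Derivation:
Start: (row=7, col=10), facing West
  R: turn right, now facing North
  R: turn right, now facing East
  R: turn right, now facing South
  L: turn left, now facing East
  F3: move forward 0/3 (blocked), now at (row=7, col=10)
  L: turn left, now facing North
  F5: move forward 5, now at (row=2, col=10)
  L: turn left, now facing West
  L: turn left, now facing South
Final: (row=2, col=10), facing South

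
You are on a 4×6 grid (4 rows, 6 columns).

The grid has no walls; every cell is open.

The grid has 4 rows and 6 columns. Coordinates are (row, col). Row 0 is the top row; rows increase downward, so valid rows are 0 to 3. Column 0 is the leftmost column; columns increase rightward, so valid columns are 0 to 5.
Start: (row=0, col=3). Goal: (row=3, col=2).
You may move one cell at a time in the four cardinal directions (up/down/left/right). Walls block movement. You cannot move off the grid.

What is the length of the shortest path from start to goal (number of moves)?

BFS from (row=0, col=3) until reaching (row=3, col=2):
  Distance 0: (row=0, col=3)
  Distance 1: (row=0, col=2), (row=0, col=4), (row=1, col=3)
  Distance 2: (row=0, col=1), (row=0, col=5), (row=1, col=2), (row=1, col=4), (row=2, col=3)
  Distance 3: (row=0, col=0), (row=1, col=1), (row=1, col=5), (row=2, col=2), (row=2, col=4), (row=3, col=3)
  Distance 4: (row=1, col=0), (row=2, col=1), (row=2, col=5), (row=3, col=2), (row=3, col=4)  <- goal reached here
One shortest path (4 moves): (row=0, col=3) -> (row=0, col=2) -> (row=1, col=2) -> (row=2, col=2) -> (row=3, col=2)

Answer: Shortest path length: 4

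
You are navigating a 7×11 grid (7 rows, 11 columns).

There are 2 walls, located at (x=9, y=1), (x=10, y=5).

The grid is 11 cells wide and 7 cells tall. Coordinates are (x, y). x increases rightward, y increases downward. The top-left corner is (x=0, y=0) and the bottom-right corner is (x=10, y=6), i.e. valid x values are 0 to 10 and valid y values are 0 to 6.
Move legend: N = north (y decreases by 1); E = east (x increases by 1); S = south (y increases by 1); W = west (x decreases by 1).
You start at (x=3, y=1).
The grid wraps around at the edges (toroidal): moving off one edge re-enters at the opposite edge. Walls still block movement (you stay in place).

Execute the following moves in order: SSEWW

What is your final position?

Start: (x=3, y=1)
  S (south): (x=3, y=1) -> (x=3, y=2)
  S (south): (x=3, y=2) -> (x=3, y=3)
  E (east): (x=3, y=3) -> (x=4, y=3)
  W (west): (x=4, y=3) -> (x=3, y=3)
  W (west): (x=3, y=3) -> (x=2, y=3)
Final: (x=2, y=3)

Answer: Final position: (x=2, y=3)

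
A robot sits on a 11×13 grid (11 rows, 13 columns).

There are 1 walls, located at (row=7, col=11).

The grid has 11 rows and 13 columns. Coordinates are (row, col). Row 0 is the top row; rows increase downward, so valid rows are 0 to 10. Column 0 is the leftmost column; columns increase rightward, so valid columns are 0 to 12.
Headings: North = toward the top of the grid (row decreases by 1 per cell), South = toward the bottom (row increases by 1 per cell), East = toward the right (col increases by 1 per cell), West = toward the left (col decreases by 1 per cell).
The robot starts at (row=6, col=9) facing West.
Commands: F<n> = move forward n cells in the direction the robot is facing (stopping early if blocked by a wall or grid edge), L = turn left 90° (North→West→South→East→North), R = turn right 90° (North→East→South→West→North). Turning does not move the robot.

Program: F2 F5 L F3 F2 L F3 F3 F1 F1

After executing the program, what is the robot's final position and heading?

Answer: Final position: (row=10, col=10), facing East

Derivation:
Start: (row=6, col=9), facing West
  F2: move forward 2, now at (row=6, col=7)
  F5: move forward 5, now at (row=6, col=2)
  L: turn left, now facing South
  F3: move forward 3, now at (row=9, col=2)
  F2: move forward 1/2 (blocked), now at (row=10, col=2)
  L: turn left, now facing East
  F3: move forward 3, now at (row=10, col=5)
  F3: move forward 3, now at (row=10, col=8)
  F1: move forward 1, now at (row=10, col=9)
  F1: move forward 1, now at (row=10, col=10)
Final: (row=10, col=10), facing East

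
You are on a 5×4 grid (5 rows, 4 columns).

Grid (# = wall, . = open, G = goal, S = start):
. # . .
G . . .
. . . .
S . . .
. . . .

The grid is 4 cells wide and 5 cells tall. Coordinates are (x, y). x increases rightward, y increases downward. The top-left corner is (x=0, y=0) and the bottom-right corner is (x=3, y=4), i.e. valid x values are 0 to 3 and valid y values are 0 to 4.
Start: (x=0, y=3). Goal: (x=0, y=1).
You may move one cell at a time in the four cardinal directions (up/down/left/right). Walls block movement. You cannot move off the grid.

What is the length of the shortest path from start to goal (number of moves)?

BFS from (x=0, y=3) until reaching (x=0, y=1):
  Distance 0: (x=0, y=3)
  Distance 1: (x=0, y=2), (x=1, y=3), (x=0, y=4)
  Distance 2: (x=0, y=1), (x=1, y=2), (x=2, y=3), (x=1, y=4)  <- goal reached here
One shortest path (2 moves): (x=0, y=3) -> (x=0, y=2) -> (x=0, y=1)

Answer: Shortest path length: 2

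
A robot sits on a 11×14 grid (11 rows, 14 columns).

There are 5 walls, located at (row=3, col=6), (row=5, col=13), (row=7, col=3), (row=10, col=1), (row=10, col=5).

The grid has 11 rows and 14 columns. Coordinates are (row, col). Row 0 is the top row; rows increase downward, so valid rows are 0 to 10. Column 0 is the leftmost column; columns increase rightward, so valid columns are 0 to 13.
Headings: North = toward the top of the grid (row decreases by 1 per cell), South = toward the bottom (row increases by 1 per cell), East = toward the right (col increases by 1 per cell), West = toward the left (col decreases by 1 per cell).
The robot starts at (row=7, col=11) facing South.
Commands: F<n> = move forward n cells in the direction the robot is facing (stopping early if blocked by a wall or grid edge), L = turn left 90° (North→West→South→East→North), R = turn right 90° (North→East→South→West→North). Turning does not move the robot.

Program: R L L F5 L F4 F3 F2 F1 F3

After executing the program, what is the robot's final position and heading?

Start: (row=7, col=11), facing South
  R: turn right, now facing West
  L: turn left, now facing South
  L: turn left, now facing East
  F5: move forward 2/5 (blocked), now at (row=7, col=13)
  L: turn left, now facing North
  F4: move forward 1/4 (blocked), now at (row=6, col=13)
  F3: move forward 0/3 (blocked), now at (row=6, col=13)
  F2: move forward 0/2 (blocked), now at (row=6, col=13)
  F1: move forward 0/1 (blocked), now at (row=6, col=13)
  F3: move forward 0/3 (blocked), now at (row=6, col=13)
Final: (row=6, col=13), facing North

Answer: Final position: (row=6, col=13), facing North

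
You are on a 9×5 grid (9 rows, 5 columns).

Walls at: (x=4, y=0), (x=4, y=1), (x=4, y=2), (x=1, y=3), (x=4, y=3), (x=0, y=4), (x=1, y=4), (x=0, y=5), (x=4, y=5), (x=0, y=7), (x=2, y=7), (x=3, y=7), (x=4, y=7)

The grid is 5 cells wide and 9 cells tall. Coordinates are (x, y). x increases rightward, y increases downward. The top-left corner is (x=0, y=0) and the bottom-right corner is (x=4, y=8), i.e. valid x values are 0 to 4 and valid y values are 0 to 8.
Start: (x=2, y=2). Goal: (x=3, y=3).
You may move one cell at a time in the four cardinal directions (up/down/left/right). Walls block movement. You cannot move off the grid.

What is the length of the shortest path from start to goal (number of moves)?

BFS from (x=2, y=2) until reaching (x=3, y=3):
  Distance 0: (x=2, y=2)
  Distance 1: (x=2, y=1), (x=1, y=2), (x=3, y=2), (x=2, y=3)
  Distance 2: (x=2, y=0), (x=1, y=1), (x=3, y=1), (x=0, y=2), (x=3, y=3), (x=2, y=4)  <- goal reached here
One shortest path (2 moves): (x=2, y=2) -> (x=3, y=2) -> (x=3, y=3)

Answer: Shortest path length: 2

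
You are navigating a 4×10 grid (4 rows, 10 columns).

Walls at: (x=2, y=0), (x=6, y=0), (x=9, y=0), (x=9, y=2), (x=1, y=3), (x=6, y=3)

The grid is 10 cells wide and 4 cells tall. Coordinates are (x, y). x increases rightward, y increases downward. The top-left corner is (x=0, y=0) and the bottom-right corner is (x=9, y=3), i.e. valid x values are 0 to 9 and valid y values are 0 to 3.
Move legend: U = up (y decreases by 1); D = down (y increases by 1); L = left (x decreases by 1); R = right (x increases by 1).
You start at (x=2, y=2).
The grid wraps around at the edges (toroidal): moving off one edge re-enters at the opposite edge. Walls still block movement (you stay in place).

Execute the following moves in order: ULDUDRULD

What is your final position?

Answer: Final position: (x=1, y=2)

Derivation:
Start: (x=2, y=2)
  U (up): (x=2, y=2) -> (x=2, y=1)
  L (left): (x=2, y=1) -> (x=1, y=1)
  D (down): (x=1, y=1) -> (x=1, y=2)
  U (up): (x=1, y=2) -> (x=1, y=1)
  D (down): (x=1, y=1) -> (x=1, y=2)
  R (right): (x=1, y=2) -> (x=2, y=2)
  U (up): (x=2, y=2) -> (x=2, y=1)
  L (left): (x=2, y=1) -> (x=1, y=1)
  D (down): (x=1, y=1) -> (x=1, y=2)
Final: (x=1, y=2)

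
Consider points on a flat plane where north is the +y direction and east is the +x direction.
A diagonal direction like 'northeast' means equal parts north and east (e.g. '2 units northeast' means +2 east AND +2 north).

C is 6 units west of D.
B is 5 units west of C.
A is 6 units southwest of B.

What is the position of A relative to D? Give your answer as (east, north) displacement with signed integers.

Place D at the origin (east=0, north=0).
  C is 6 units west of D: delta (east=-6, north=+0); C at (east=-6, north=0).
  B is 5 units west of C: delta (east=-5, north=+0); B at (east=-11, north=0).
  A is 6 units southwest of B: delta (east=-6, north=-6); A at (east=-17, north=-6).
Therefore A relative to D: (east=-17, north=-6).

Answer: A is at (east=-17, north=-6) relative to D.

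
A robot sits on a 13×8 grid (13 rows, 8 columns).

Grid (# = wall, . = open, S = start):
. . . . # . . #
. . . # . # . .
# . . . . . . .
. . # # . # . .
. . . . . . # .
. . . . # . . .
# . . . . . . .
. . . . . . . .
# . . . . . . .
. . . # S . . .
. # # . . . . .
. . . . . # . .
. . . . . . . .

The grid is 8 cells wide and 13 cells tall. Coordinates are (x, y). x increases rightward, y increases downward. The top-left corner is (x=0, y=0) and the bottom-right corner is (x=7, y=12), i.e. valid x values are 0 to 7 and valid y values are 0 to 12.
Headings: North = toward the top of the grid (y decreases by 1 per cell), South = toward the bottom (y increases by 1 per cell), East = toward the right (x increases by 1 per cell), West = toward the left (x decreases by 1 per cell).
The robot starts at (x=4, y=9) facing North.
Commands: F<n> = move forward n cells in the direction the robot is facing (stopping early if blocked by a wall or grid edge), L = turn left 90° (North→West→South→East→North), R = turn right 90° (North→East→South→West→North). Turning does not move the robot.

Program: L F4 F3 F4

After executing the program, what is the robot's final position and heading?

Start: (x=4, y=9), facing North
  L: turn left, now facing West
  F4: move forward 0/4 (blocked), now at (x=4, y=9)
  F3: move forward 0/3 (blocked), now at (x=4, y=9)
  F4: move forward 0/4 (blocked), now at (x=4, y=9)
Final: (x=4, y=9), facing West

Answer: Final position: (x=4, y=9), facing West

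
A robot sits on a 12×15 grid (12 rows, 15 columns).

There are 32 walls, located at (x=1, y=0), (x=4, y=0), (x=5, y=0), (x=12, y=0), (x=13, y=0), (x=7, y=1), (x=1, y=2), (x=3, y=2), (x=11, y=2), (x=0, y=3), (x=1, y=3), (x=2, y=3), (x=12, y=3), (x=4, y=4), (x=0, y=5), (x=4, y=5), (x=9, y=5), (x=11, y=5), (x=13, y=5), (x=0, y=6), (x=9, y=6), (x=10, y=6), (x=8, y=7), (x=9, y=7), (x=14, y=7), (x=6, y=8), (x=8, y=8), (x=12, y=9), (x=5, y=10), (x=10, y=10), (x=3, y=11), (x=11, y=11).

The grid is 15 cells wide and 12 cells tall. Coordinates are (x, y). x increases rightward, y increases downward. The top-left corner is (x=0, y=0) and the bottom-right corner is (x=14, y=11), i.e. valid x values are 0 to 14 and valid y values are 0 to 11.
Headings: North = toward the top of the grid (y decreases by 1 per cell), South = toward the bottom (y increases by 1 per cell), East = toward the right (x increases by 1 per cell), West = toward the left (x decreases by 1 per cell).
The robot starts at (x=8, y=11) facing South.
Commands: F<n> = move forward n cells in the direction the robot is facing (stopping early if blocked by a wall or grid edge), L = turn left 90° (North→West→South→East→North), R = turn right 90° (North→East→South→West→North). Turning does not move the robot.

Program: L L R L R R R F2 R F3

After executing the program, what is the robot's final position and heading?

Start: (x=8, y=11), facing South
  L: turn left, now facing East
  L: turn left, now facing North
  R: turn right, now facing East
  L: turn left, now facing North
  R: turn right, now facing East
  R: turn right, now facing South
  R: turn right, now facing West
  F2: move forward 2, now at (x=6, y=11)
  R: turn right, now facing North
  F3: move forward 2/3 (blocked), now at (x=6, y=9)
Final: (x=6, y=9), facing North

Answer: Final position: (x=6, y=9), facing North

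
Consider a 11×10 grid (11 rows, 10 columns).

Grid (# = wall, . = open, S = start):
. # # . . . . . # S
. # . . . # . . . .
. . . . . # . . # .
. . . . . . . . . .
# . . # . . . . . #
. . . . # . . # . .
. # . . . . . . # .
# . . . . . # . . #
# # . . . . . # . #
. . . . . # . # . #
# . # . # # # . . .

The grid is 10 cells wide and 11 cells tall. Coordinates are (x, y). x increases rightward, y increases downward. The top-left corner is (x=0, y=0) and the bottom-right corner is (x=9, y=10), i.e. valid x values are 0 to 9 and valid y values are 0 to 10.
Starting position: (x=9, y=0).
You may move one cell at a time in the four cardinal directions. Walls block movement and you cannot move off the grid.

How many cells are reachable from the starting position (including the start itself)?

Answer: Reachable cells: 81

Derivation:
BFS flood-fill from (x=9, y=0):
  Distance 0: (x=9, y=0)
  Distance 1: (x=9, y=1)
  Distance 2: (x=8, y=1), (x=9, y=2)
  Distance 3: (x=7, y=1), (x=9, y=3)
  Distance 4: (x=7, y=0), (x=6, y=1), (x=7, y=2), (x=8, y=3)
  Distance 5: (x=6, y=0), (x=6, y=2), (x=7, y=3), (x=8, y=4)
  Distance 6: (x=5, y=0), (x=6, y=3), (x=7, y=4), (x=8, y=5)
  Distance 7: (x=4, y=0), (x=5, y=3), (x=6, y=4), (x=9, y=5)
  Distance 8: (x=3, y=0), (x=4, y=1), (x=4, y=3), (x=5, y=4), (x=6, y=5), (x=9, y=6)
  Distance 9: (x=3, y=1), (x=4, y=2), (x=3, y=3), (x=4, y=4), (x=5, y=5), (x=6, y=6)
  Distance 10: (x=2, y=1), (x=3, y=2), (x=2, y=3), (x=5, y=6), (x=7, y=6)
  Distance 11: (x=2, y=2), (x=1, y=3), (x=2, y=4), (x=4, y=6), (x=5, y=7), (x=7, y=7)
  Distance 12: (x=1, y=2), (x=0, y=3), (x=1, y=4), (x=2, y=5), (x=3, y=6), (x=4, y=7), (x=8, y=7), (x=5, y=8)
  Distance 13: (x=0, y=2), (x=1, y=5), (x=3, y=5), (x=2, y=6), (x=3, y=7), (x=4, y=8), (x=6, y=8), (x=8, y=8)
  Distance 14: (x=0, y=1), (x=0, y=5), (x=2, y=7), (x=3, y=8), (x=4, y=9), (x=6, y=9), (x=8, y=9)
  Distance 15: (x=0, y=0), (x=0, y=6), (x=1, y=7), (x=2, y=8), (x=3, y=9), (x=8, y=10)
  Distance 16: (x=2, y=9), (x=3, y=10), (x=7, y=10), (x=9, y=10)
  Distance 17: (x=1, y=9)
  Distance 18: (x=0, y=9), (x=1, y=10)
Total reachable: 81 (grid has 81 open cells total)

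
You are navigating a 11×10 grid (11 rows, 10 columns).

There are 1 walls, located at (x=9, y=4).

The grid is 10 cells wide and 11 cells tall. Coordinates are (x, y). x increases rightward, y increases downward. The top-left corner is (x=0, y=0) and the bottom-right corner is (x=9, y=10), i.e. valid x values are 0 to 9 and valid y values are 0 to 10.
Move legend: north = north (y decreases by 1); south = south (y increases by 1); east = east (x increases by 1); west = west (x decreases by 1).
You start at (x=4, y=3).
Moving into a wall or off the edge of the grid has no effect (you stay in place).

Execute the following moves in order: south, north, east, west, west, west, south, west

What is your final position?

Start: (x=4, y=3)
  south (south): (x=4, y=3) -> (x=4, y=4)
  north (north): (x=4, y=4) -> (x=4, y=3)
  east (east): (x=4, y=3) -> (x=5, y=3)
  west (west): (x=5, y=3) -> (x=4, y=3)
  west (west): (x=4, y=3) -> (x=3, y=3)
  west (west): (x=3, y=3) -> (x=2, y=3)
  south (south): (x=2, y=3) -> (x=2, y=4)
  west (west): (x=2, y=4) -> (x=1, y=4)
Final: (x=1, y=4)

Answer: Final position: (x=1, y=4)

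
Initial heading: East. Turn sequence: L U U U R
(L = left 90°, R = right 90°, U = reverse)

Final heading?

Answer: Final heading: West

Derivation:
Start: East
  L (left (90° counter-clockwise)) -> North
  U (U-turn (180°)) -> South
  U (U-turn (180°)) -> North
  U (U-turn (180°)) -> South
  R (right (90° clockwise)) -> West
Final: West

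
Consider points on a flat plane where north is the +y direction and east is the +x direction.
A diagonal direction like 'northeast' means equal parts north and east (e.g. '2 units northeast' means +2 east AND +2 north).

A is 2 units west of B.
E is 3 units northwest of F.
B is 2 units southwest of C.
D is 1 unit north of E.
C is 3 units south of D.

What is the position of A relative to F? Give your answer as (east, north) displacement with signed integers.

Place F at the origin (east=0, north=0).
  E is 3 units northwest of F: delta (east=-3, north=+3); E at (east=-3, north=3).
  D is 1 unit north of E: delta (east=+0, north=+1); D at (east=-3, north=4).
  C is 3 units south of D: delta (east=+0, north=-3); C at (east=-3, north=1).
  B is 2 units southwest of C: delta (east=-2, north=-2); B at (east=-5, north=-1).
  A is 2 units west of B: delta (east=-2, north=+0); A at (east=-7, north=-1).
Therefore A relative to F: (east=-7, north=-1).

Answer: A is at (east=-7, north=-1) relative to F.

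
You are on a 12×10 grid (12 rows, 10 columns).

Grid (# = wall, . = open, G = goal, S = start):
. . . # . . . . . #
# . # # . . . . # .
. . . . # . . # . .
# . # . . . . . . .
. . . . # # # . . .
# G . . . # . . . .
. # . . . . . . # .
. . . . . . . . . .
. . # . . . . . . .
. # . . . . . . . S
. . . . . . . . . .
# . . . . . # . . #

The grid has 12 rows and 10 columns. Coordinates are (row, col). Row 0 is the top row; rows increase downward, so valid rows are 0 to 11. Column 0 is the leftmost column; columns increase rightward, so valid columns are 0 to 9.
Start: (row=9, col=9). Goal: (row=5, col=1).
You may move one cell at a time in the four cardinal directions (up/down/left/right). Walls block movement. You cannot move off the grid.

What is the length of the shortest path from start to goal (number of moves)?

Answer: Shortest path length: 12

Derivation:
BFS from (row=9, col=9) until reaching (row=5, col=1):
  Distance 0: (row=9, col=9)
  Distance 1: (row=8, col=9), (row=9, col=8), (row=10, col=9)
  Distance 2: (row=7, col=9), (row=8, col=8), (row=9, col=7), (row=10, col=8)
  Distance 3: (row=6, col=9), (row=7, col=8), (row=8, col=7), (row=9, col=6), (row=10, col=7), (row=11, col=8)
  Distance 4: (row=5, col=9), (row=7, col=7), (row=8, col=6), (row=9, col=5), (row=10, col=6), (row=11, col=7)
  Distance 5: (row=4, col=9), (row=5, col=8), (row=6, col=7), (row=7, col=6), (row=8, col=5), (row=9, col=4), (row=10, col=5)
  Distance 6: (row=3, col=9), (row=4, col=8), (row=5, col=7), (row=6, col=6), (row=7, col=5), (row=8, col=4), (row=9, col=3), (row=10, col=4), (row=11, col=5)
  Distance 7: (row=2, col=9), (row=3, col=8), (row=4, col=7), (row=5, col=6), (row=6, col=5), (row=7, col=4), (row=8, col=3), (row=9, col=2), (row=10, col=3), (row=11, col=4)
  Distance 8: (row=1, col=9), (row=2, col=8), (row=3, col=7), (row=6, col=4), (row=7, col=3), (row=10, col=2), (row=11, col=3)
  Distance 9: (row=3, col=6), (row=5, col=4), (row=6, col=3), (row=7, col=2), (row=10, col=1), (row=11, col=2)
  Distance 10: (row=2, col=6), (row=3, col=5), (row=5, col=3), (row=6, col=2), (row=7, col=1), (row=10, col=0), (row=11, col=1)
  Distance 11: (row=1, col=6), (row=2, col=5), (row=3, col=4), (row=4, col=3), (row=5, col=2), (row=7, col=0), (row=8, col=1), (row=9, col=0)
  Distance 12: (row=0, col=6), (row=1, col=5), (row=1, col=7), (row=3, col=3), (row=4, col=2), (row=5, col=1), (row=6, col=0), (row=8, col=0)  <- goal reached here
One shortest path (12 moves): (row=9, col=9) -> (row=9, col=8) -> (row=9, col=7) -> (row=9, col=6) -> (row=9, col=5) -> (row=9, col=4) -> (row=9, col=3) -> (row=8, col=3) -> (row=7, col=3) -> (row=7, col=2) -> (row=6, col=2) -> (row=5, col=2) -> (row=5, col=1)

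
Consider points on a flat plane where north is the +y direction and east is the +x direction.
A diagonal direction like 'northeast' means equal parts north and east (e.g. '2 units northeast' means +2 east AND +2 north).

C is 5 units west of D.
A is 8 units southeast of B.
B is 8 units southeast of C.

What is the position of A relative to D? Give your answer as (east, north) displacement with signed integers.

Place D at the origin (east=0, north=0).
  C is 5 units west of D: delta (east=-5, north=+0); C at (east=-5, north=0).
  B is 8 units southeast of C: delta (east=+8, north=-8); B at (east=3, north=-8).
  A is 8 units southeast of B: delta (east=+8, north=-8); A at (east=11, north=-16).
Therefore A relative to D: (east=11, north=-16).

Answer: A is at (east=11, north=-16) relative to D.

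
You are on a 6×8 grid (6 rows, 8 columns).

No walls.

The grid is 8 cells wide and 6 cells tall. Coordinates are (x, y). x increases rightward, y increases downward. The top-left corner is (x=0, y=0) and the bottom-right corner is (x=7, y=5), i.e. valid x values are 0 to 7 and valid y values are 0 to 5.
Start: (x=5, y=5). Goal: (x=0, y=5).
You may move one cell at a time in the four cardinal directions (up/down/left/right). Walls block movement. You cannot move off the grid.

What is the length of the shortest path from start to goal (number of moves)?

Answer: Shortest path length: 5

Derivation:
BFS from (x=5, y=5) until reaching (x=0, y=5):
  Distance 0: (x=5, y=5)
  Distance 1: (x=5, y=4), (x=4, y=5), (x=6, y=5)
  Distance 2: (x=5, y=3), (x=4, y=4), (x=6, y=4), (x=3, y=5), (x=7, y=5)
  Distance 3: (x=5, y=2), (x=4, y=3), (x=6, y=3), (x=3, y=4), (x=7, y=4), (x=2, y=5)
  Distance 4: (x=5, y=1), (x=4, y=2), (x=6, y=2), (x=3, y=3), (x=7, y=3), (x=2, y=4), (x=1, y=5)
  Distance 5: (x=5, y=0), (x=4, y=1), (x=6, y=1), (x=3, y=2), (x=7, y=2), (x=2, y=3), (x=1, y=4), (x=0, y=5)  <- goal reached here
One shortest path (5 moves): (x=5, y=5) -> (x=4, y=5) -> (x=3, y=5) -> (x=2, y=5) -> (x=1, y=5) -> (x=0, y=5)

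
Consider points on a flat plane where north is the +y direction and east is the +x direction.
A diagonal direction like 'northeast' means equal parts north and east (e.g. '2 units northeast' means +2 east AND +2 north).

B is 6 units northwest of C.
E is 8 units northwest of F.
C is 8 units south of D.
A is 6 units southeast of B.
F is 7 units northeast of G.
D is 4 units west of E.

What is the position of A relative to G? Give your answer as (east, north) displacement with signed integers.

Place G at the origin (east=0, north=0).
  F is 7 units northeast of G: delta (east=+7, north=+7); F at (east=7, north=7).
  E is 8 units northwest of F: delta (east=-8, north=+8); E at (east=-1, north=15).
  D is 4 units west of E: delta (east=-4, north=+0); D at (east=-5, north=15).
  C is 8 units south of D: delta (east=+0, north=-8); C at (east=-5, north=7).
  B is 6 units northwest of C: delta (east=-6, north=+6); B at (east=-11, north=13).
  A is 6 units southeast of B: delta (east=+6, north=-6); A at (east=-5, north=7).
Therefore A relative to G: (east=-5, north=7).

Answer: A is at (east=-5, north=7) relative to G.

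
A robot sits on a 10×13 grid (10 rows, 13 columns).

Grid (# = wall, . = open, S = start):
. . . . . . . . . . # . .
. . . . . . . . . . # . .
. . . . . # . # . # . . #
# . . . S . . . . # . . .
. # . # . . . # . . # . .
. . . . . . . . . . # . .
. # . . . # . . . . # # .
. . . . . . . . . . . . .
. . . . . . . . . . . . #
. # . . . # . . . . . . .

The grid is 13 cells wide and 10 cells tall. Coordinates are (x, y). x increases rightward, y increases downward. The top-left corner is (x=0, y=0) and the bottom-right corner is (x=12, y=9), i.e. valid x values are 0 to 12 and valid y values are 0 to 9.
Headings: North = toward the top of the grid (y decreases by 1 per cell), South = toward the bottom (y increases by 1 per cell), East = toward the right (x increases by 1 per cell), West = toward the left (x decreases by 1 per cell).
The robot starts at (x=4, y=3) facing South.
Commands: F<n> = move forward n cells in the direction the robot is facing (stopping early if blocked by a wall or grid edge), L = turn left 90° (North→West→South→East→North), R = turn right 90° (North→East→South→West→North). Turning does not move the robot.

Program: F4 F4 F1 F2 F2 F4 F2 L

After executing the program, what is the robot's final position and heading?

Answer: Final position: (x=4, y=9), facing East

Derivation:
Start: (x=4, y=3), facing South
  F4: move forward 4, now at (x=4, y=7)
  F4: move forward 2/4 (blocked), now at (x=4, y=9)
  F1: move forward 0/1 (blocked), now at (x=4, y=9)
  F2: move forward 0/2 (blocked), now at (x=4, y=9)
  F2: move forward 0/2 (blocked), now at (x=4, y=9)
  F4: move forward 0/4 (blocked), now at (x=4, y=9)
  F2: move forward 0/2 (blocked), now at (x=4, y=9)
  L: turn left, now facing East
Final: (x=4, y=9), facing East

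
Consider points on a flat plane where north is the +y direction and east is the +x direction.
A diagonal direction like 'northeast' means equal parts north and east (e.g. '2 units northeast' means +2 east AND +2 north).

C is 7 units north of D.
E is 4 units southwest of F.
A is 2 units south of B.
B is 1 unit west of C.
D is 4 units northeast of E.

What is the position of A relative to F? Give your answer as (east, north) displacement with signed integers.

Answer: A is at (east=-1, north=5) relative to F.

Derivation:
Place F at the origin (east=0, north=0).
  E is 4 units southwest of F: delta (east=-4, north=-4); E at (east=-4, north=-4).
  D is 4 units northeast of E: delta (east=+4, north=+4); D at (east=0, north=0).
  C is 7 units north of D: delta (east=+0, north=+7); C at (east=0, north=7).
  B is 1 unit west of C: delta (east=-1, north=+0); B at (east=-1, north=7).
  A is 2 units south of B: delta (east=+0, north=-2); A at (east=-1, north=5).
Therefore A relative to F: (east=-1, north=5).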